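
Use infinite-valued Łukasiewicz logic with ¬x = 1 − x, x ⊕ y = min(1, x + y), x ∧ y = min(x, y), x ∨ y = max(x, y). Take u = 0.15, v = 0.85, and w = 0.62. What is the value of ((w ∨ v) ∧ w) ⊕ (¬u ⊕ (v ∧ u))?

w ∨ v = max(0.62, 0.85) = 0.85
(w ∨ v) ∧ w = min(0.85, 0.62) = 0.62
¬u = 1 − 0.15 = 0.85
v ∧ u = min(0.85, 0.15) = 0.15
¬u ⊕ (v ∧ u) = min(1, 0.85 + 0.15) = min(1, 1.00) = 1.00
((w ∨ v) ∧ w) ⊕ (¬u ⊕ (v ∧ u)) = min(1, 0.62 + 1.00) = min(1, 1.62) = 1.00

1.00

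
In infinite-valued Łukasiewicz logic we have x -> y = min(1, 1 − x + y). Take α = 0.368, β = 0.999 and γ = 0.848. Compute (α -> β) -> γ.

α -> β = min(1, 1 − 0.368 + 0.999) = min(1, 1.631) = 1.000
(α -> β) -> γ = min(1, 1 − 1.000 + 0.848) = min(1, 0.848) = 0.848

0.848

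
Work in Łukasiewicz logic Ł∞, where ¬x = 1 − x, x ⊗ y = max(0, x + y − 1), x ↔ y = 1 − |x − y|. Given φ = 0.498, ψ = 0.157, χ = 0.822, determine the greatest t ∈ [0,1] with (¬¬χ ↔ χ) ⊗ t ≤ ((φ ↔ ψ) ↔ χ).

¬χ = 1 − 0.822 = 0.178
¬¬χ = 1 − 0.178 = 0.822
¬¬χ ↔ χ = 1 − |0.822 − 0.822| = 1 − 0.000 = 1.000
So the left factor is ¬¬χ ↔ χ = 1.000.
φ ↔ ψ = 1 − |0.498 − 0.157| = 1 − 0.341 = 0.659
(φ ↔ ψ) ↔ χ = 1 − |0.659 − 0.822| = 1 − 0.163 = 0.837
So the right-hand bound is (φ ↔ ψ) ↔ χ = 0.837.
The residuum of the Łukasiewicz t-norm gives the supremum: min(1, 1 − 1.000 + 0.837).
1 − 1.000 + 0.837 = 0.837, so t = min(1, 0.837) = 0.837.
Check: 1.000 ⊗ 0.837 = max(0, 0.837) = 0.837 ≤ 0.837.

0.837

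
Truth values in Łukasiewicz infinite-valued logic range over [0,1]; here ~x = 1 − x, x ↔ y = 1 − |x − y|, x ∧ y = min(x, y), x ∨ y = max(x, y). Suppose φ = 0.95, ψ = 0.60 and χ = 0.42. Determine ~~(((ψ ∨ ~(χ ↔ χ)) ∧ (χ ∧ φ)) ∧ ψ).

0.42

χ ↔ χ = 1 − |0.42 − 0.42| = 1 − 0.00 = 1.00
~(χ ↔ χ) = 1 − 1.00 = 0.00
ψ ∨ ~(χ ↔ χ) = max(0.60, 0.00) = 0.60
χ ∧ φ = min(0.42, 0.95) = 0.42
(ψ ∨ ~(χ ↔ χ)) ∧ (χ ∧ φ) = min(0.60, 0.42) = 0.42
((ψ ∨ ~(χ ↔ χ)) ∧ (χ ∧ φ)) ∧ ψ = min(0.42, 0.60) = 0.42
~(((ψ ∨ ~(χ ↔ χ)) ∧ (χ ∧ φ)) ∧ ψ) = 1 − 0.42 = 0.58
~~(((ψ ∨ ~(χ ↔ χ)) ∧ (χ ∧ φ)) ∧ ψ) = 1 − 0.58 = 0.42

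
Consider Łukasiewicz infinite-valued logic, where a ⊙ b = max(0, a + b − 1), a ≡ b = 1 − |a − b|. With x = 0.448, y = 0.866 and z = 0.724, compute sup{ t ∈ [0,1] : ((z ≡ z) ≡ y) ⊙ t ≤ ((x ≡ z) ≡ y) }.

z ≡ z = 1 − |0.724 − 0.724| = 1 − 0.000 = 1.000
(z ≡ z) ≡ y = 1 − |1.000 − 0.866| = 1 − 0.134 = 0.866
So the left factor is (z ≡ z) ≡ y = 0.866.
x ≡ z = 1 − |0.448 − 0.724| = 1 − 0.276 = 0.724
(x ≡ z) ≡ y = 1 − |0.724 − 0.866| = 1 − 0.142 = 0.858
So the right-hand bound is (x ≡ z) ≡ y = 0.858.
The residuum of the Łukasiewicz t-norm gives the supremum: min(1, 1 − 0.866 + 0.858).
1 − 0.866 + 0.858 = 0.992, so t = min(1, 0.992) = 0.992.
Check: 0.866 ⊙ 0.992 = max(0, 0.858) = 0.858 ≤ 0.858.

0.992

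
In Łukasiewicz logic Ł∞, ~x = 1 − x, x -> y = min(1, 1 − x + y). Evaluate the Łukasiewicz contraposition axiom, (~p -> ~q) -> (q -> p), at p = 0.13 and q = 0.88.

1.00

~p = 1 − 0.13 = 0.87
~q = 1 − 0.88 = 0.12
~p -> ~q = min(1, 1 − 0.87 + 0.12) = min(1, 0.25) = 0.25
q -> p = min(1, 1 − 0.88 + 0.13) = min(1, 0.25) = 0.25
(~p -> ~q) -> (q -> p) = min(1, 1 − 0.25 + 0.25) = min(1, 1.00) = 1.00
(As expected: an axiom of Ł∞, always 1.)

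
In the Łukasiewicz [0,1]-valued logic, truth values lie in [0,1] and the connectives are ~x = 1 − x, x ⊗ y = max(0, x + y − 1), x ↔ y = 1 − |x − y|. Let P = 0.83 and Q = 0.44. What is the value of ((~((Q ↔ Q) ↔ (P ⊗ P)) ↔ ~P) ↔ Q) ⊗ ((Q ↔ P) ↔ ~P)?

0.17

Q ↔ Q = 1 − |0.44 − 0.44| = 1 − 0.00 = 1.00
P ⊗ P = max(0, 0.83 + 0.83 − 1) = max(0, 0.66) = 0.66
(Q ↔ Q) ↔ (P ⊗ P) = 1 − |1.00 − 0.66| = 1 − 0.34 = 0.66
~((Q ↔ Q) ↔ (P ⊗ P)) = 1 − 0.66 = 0.34
~P = 1 − 0.83 = 0.17
~((Q ↔ Q) ↔ (P ⊗ P)) ↔ ~P = 1 − |0.34 − 0.17| = 1 − 0.17 = 0.83
(~((Q ↔ Q) ↔ (P ⊗ P)) ↔ ~P) ↔ Q = 1 − |0.83 − 0.44| = 1 − 0.39 = 0.61
Q ↔ P = 1 − |0.44 − 0.83| = 1 − 0.39 = 0.61
(Q ↔ P) ↔ ~P = 1 − |0.61 − 0.17| = 1 − 0.44 = 0.56
((~((Q ↔ Q) ↔ (P ⊗ P)) ↔ ~P) ↔ Q) ⊗ ((Q ↔ P) ↔ ~P) = max(0, 0.61 + 0.56 − 1) = max(0, 0.17) = 0.17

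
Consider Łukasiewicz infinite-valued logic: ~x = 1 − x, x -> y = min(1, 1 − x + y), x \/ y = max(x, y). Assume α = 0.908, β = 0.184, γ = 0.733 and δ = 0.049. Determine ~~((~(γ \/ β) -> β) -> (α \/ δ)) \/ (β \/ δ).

0.991

γ \/ β = max(0.733, 0.184) = 0.733
~(γ \/ β) = 1 − 0.733 = 0.267
~(γ \/ β) -> β = min(1, 1 − 0.267 + 0.184) = min(1, 0.917) = 0.917
α \/ δ = max(0.908, 0.049) = 0.908
(~(γ \/ β) -> β) -> (α \/ δ) = min(1, 1 − 0.917 + 0.908) = min(1, 0.991) = 0.991
~((~(γ \/ β) -> β) -> (α \/ δ)) = 1 − 0.991 = 0.009
~~((~(γ \/ β) -> β) -> (α \/ δ)) = 1 − 0.009 = 0.991
β \/ δ = max(0.184, 0.049) = 0.184
~~((~(γ \/ β) -> β) -> (α \/ δ)) \/ (β \/ δ) = max(0.991, 0.184) = 0.991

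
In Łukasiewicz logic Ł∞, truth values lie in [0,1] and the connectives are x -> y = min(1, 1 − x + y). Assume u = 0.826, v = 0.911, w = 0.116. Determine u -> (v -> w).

v -> w = min(1, 1 − 0.911 + 0.116) = min(1, 0.205) = 0.205
u -> (v -> w) = min(1, 1 − 0.826 + 0.205) = min(1, 0.379) = 0.379

0.379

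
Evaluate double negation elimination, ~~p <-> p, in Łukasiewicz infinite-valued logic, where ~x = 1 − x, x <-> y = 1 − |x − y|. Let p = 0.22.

~p = 1 − 0.22 = 0.78
~~p = 1 − 0.78 = 0.22
~~p <-> p = 1 − |0.22 − 0.22| = 1 − 0.00 = 1.00
(As expected: always 1 in Ł∞ since negation is involutive.)

1.00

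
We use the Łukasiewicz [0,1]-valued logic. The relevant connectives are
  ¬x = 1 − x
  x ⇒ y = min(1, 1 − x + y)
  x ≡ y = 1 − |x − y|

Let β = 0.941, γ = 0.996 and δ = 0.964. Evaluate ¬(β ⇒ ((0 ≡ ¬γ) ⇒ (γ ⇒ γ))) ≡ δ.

¬γ = 1 − 0.996 = 0.004
0 ≡ ¬γ = 1 − |0.000 − 0.004| = 1 − 0.004 = 0.996
γ ⇒ γ = min(1, 1 − 0.996 + 0.996) = min(1, 1.000) = 1.000
(0 ≡ ¬γ) ⇒ (γ ⇒ γ) = min(1, 1 − 0.996 + 1.000) = min(1, 1.004) = 1.000
β ⇒ ((0 ≡ ¬γ) ⇒ (γ ⇒ γ)) = min(1, 1 − 0.941 + 1.000) = min(1, 1.059) = 1.000
¬(β ⇒ ((0 ≡ ¬γ) ⇒ (γ ⇒ γ))) = 1 − 1.000 = 0.000
¬(β ⇒ ((0 ≡ ¬γ) ⇒ (γ ⇒ γ))) ≡ δ = 1 − |0.000 − 0.964| = 1 − 0.964 = 0.036

0.036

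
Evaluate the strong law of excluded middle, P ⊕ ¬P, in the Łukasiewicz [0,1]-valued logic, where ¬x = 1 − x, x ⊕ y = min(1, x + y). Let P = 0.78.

¬P = 1 − 0.78 = 0.22
P ⊕ ¬P = min(1, 0.78 + 0.22) = min(1, 1.00) = 1.00
(As expected: always 1 in Ł∞ since a ⊕ (1−a) = 1.)

1.00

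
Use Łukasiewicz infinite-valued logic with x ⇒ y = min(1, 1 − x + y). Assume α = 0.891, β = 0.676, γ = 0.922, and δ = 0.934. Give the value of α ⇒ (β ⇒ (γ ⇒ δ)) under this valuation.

γ ⇒ δ = min(1, 1 − 0.922 + 0.934) = min(1, 1.012) = 1.000
β ⇒ (γ ⇒ δ) = min(1, 1 − 0.676 + 1.000) = min(1, 1.324) = 1.000
α ⇒ (β ⇒ (γ ⇒ δ)) = min(1, 1 − 0.891 + 1.000) = min(1, 1.109) = 1.000

1.000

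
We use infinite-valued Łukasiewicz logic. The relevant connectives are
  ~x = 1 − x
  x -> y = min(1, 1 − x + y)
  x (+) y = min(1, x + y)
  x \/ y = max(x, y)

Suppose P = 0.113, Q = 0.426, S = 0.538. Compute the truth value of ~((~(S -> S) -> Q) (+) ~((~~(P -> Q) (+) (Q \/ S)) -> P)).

0.000

S -> S = min(1, 1 − 0.538 + 0.538) = min(1, 1.000) = 1.000
~(S -> S) = 1 − 1.000 = 0.000
~(S -> S) -> Q = min(1, 1 − 0.000 + 0.426) = min(1, 1.426) = 1.000
P -> Q = min(1, 1 − 0.113 + 0.426) = min(1, 1.313) = 1.000
~(P -> Q) = 1 − 1.000 = 0.000
~~(P -> Q) = 1 − 0.000 = 1.000
Q \/ S = max(0.426, 0.538) = 0.538
~~(P -> Q) (+) (Q \/ S) = min(1, 1.000 + 0.538) = min(1, 1.538) = 1.000
(~~(P -> Q) (+) (Q \/ S)) -> P = min(1, 1 − 1.000 + 0.113) = min(1, 0.113) = 0.113
~((~~(P -> Q) (+) (Q \/ S)) -> P) = 1 − 0.113 = 0.887
(~(S -> S) -> Q) (+) ~((~~(P -> Q) (+) (Q \/ S)) -> P) = min(1, 1.000 + 0.887) = min(1, 1.887) = 1.000
~((~(S -> S) -> Q) (+) ~((~~(P -> Q) (+) (Q \/ S)) -> P)) = 1 − 1.000 = 0.000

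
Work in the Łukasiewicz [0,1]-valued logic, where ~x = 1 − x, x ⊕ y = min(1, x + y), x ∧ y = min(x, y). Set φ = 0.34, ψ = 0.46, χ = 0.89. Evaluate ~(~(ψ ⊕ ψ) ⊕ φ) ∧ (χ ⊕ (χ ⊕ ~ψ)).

0.58

ψ ⊕ ψ = min(1, 0.46 + 0.46) = min(1, 0.92) = 0.92
~(ψ ⊕ ψ) = 1 − 0.92 = 0.08
~(ψ ⊕ ψ) ⊕ φ = min(1, 0.08 + 0.34) = min(1, 0.42) = 0.42
~(~(ψ ⊕ ψ) ⊕ φ) = 1 − 0.42 = 0.58
~ψ = 1 − 0.46 = 0.54
χ ⊕ ~ψ = min(1, 0.89 + 0.54) = min(1, 1.43) = 1.00
χ ⊕ (χ ⊕ ~ψ) = min(1, 0.89 + 1.00) = min(1, 1.89) = 1.00
~(~(ψ ⊕ ψ) ⊕ φ) ∧ (χ ⊕ (χ ⊕ ~ψ)) = min(0.58, 1.00) = 0.58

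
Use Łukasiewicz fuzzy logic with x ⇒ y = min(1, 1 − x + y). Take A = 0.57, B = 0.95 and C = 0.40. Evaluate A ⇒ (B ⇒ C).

0.88

B ⇒ C = min(1, 1 − 0.95 + 0.40) = min(1, 0.45) = 0.45
A ⇒ (B ⇒ C) = min(1, 1 − 0.57 + 0.45) = min(1, 0.88) = 0.88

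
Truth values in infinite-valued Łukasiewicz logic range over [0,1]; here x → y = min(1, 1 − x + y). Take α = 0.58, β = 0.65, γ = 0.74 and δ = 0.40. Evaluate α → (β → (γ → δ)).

γ → δ = min(1, 1 − 0.74 + 0.40) = min(1, 0.66) = 0.66
β → (γ → δ) = min(1, 1 − 0.65 + 0.66) = min(1, 1.01) = 1.00
α → (β → (γ → δ)) = min(1, 1 − 0.58 + 1.00) = min(1, 1.42) = 1.00

1.00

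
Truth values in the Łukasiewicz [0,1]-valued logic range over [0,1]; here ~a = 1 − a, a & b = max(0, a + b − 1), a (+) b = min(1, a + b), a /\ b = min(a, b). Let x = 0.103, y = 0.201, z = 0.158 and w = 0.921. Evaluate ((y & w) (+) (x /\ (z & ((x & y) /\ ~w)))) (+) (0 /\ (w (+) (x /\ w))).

0.122

y & w = max(0, 0.201 + 0.921 − 1) = max(0, 0.122) = 0.122
x & y = max(0, 0.103 + 0.201 − 1) = max(0, -0.696) = 0.000
~w = 1 − 0.921 = 0.079
(x & y) /\ ~w = min(0.000, 0.079) = 0.000
z & ((x & y) /\ ~w) = max(0, 0.158 + 0.000 − 1) = max(0, -0.842) = 0.000
x /\ (z & ((x & y) /\ ~w)) = min(0.103, 0.000) = 0.000
(y & w) (+) (x /\ (z & ((x & y) /\ ~w))) = min(1, 0.122 + 0.000) = min(1, 0.122) = 0.122
x /\ w = min(0.103, 0.921) = 0.103
w (+) (x /\ w) = min(1, 0.921 + 0.103) = min(1, 1.024) = 1.000
0 /\ (w (+) (x /\ w)) = min(0.000, 1.000) = 0.000
((y & w) (+) (x /\ (z & ((x & y) /\ ~w)))) (+) (0 /\ (w (+) (x /\ w))) = min(1, 0.122 + 0.000) = min(1, 0.122) = 0.122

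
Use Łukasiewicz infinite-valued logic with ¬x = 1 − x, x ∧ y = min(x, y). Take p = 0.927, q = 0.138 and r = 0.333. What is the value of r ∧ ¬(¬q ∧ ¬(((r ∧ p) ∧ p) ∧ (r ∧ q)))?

¬q = 1 − 0.138 = 0.862
r ∧ p = min(0.333, 0.927) = 0.333
(r ∧ p) ∧ p = min(0.333, 0.927) = 0.333
r ∧ q = min(0.333, 0.138) = 0.138
((r ∧ p) ∧ p) ∧ (r ∧ q) = min(0.333, 0.138) = 0.138
¬(((r ∧ p) ∧ p) ∧ (r ∧ q)) = 1 − 0.138 = 0.862
¬q ∧ ¬(((r ∧ p) ∧ p) ∧ (r ∧ q)) = min(0.862, 0.862) = 0.862
¬(¬q ∧ ¬(((r ∧ p) ∧ p) ∧ (r ∧ q))) = 1 − 0.862 = 0.138
r ∧ ¬(¬q ∧ ¬(((r ∧ p) ∧ p) ∧ (r ∧ q))) = min(0.333, 0.138) = 0.138

0.138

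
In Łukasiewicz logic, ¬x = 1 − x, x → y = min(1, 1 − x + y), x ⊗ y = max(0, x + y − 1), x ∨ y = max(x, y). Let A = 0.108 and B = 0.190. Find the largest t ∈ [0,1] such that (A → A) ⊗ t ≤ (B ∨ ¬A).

0.892

A → A = min(1, 1 − 0.108 + 0.108) = min(1, 1.000) = 1.000
So the left factor is A → A = 1.000.
¬A = 1 − 0.108 = 0.892
B ∨ ¬A = max(0.190, 0.892) = 0.892
So the right-hand bound is B ∨ ¬A = 0.892.
The residuum of the Łukasiewicz t-norm gives the supremum: min(1, 1 − 1.000 + 0.892).
1 − 1.000 + 0.892 = 0.892, so t = min(1, 0.892) = 0.892.
Check: 1.000 ⊗ 0.892 = max(0, 0.892) = 0.892 ≤ 0.892.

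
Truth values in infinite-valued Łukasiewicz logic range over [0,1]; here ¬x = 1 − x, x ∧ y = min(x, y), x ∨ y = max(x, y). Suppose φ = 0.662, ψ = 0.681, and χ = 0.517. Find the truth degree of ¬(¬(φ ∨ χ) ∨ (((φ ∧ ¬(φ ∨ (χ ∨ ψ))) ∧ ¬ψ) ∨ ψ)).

φ ∨ χ = max(0.662, 0.517) = 0.662
¬(φ ∨ χ) = 1 − 0.662 = 0.338
χ ∨ ψ = max(0.517, 0.681) = 0.681
φ ∨ (χ ∨ ψ) = max(0.662, 0.681) = 0.681
¬(φ ∨ (χ ∨ ψ)) = 1 − 0.681 = 0.319
φ ∧ ¬(φ ∨ (χ ∨ ψ)) = min(0.662, 0.319) = 0.319
¬ψ = 1 − 0.681 = 0.319
(φ ∧ ¬(φ ∨ (χ ∨ ψ))) ∧ ¬ψ = min(0.319, 0.319) = 0.319
((φ ∧ ¬(φ ∨ (χ ∨ ψ))) ∧ ¬ψ) ∨ ψ = max(0.319, 0.681) = 0.681
¬(φ ∨ χ) ∨ (((φ ∧ ¬(φ ∨ (χ ∨ ψ))) ∧ ¬ψ) ∨ ψ) = max(0.338, 0.681) = 0.681
¬(¬(φ ∨ χ) ∨ (((φ ∧ ¬(φ ∨ (χ ∨ ψ))) ∧ ¬ψ) ∨ ψ)) = 1 − 0.681 = 0.319

0.319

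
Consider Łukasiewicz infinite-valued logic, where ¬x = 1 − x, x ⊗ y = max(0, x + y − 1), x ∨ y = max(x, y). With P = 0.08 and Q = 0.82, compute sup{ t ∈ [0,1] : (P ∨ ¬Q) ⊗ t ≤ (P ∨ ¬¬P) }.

0.90

¬Q = 1 − 0.82 = 0.18
P ∨ ¬Q = max(0.08, 0.18) = 0.18
So the left factor is P ∨ ¬Q = 0.18.
¬P = 1 − 0.08 = 0.92
¬¬P = 1 − 0.92 = 0.08
P ∨ ¬¬P = max(0.08, 0.08) = 0.08
So the right-hand bound is P ∨ ¬¬P = 0.08.
The residuum of the Łukasiewicz t-norm gives the supremum: min(1, 1 − 0.18 + 0.08).
1 − 0.18 + 0.08 = 0.90, so t = min(1, 0.90) = 0.90.
Check: 0.18 ⊗ 0.90 = max(0, 0.08) = 0.08 ≤ 0.08.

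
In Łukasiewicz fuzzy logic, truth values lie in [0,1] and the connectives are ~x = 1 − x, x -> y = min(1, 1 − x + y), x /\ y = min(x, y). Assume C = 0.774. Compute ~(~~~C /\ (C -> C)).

0.774

~C = 1 − 0.774 = 0.226
~~C = 1 − 0.226 = 0.774
~~~C = 1 − 0.774 = 0.226
C -> C = min(1, 1 − 0.774 + 0.774) = min(1, 1.000) = 1.000
~~~C /\ (C -> C) = min(0.226, 1.000) = 0.226
~(~~~C /\ (C -> C)) = 1 − 0.226 = 0.774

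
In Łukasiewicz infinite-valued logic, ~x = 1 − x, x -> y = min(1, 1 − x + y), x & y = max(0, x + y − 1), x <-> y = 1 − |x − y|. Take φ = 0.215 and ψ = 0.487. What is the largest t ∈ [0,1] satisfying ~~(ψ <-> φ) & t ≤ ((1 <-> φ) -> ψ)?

ψ <-> φ = 1 − |0.487 − 0.215| = 1 − 0.272 = 0.728
~(ψ <-> φ) = 1 − 0.728 = 0.272
~~(ψ <-> φ) = 1 − 0.272 = 0.728
So the left factor is ~~(ψ <-> φ) = 0.728.
1 <-> φ = 1 − |1.000 − 0.215| = 1 − 0.785 = 0.215
(1 <-> φ) -> ψ = min(1, 1 − 0.215 + 0.487) = min(1, 1.272) = 1.000
So the right-hand bound is (1 <-> φ) -> ψ = 1.000.
The residuum of the Łukasiewicz t-norm gives the supremum: min(1, 1 − 0.728 + 1.000).
1 − 0.728 + 1.000 = 1.272, so t = min(1, 1.272) = 1.000.
Check: 0.728 & 1.000 = max(0, 0.728) = 0.728 ≤ 1.000.

1.000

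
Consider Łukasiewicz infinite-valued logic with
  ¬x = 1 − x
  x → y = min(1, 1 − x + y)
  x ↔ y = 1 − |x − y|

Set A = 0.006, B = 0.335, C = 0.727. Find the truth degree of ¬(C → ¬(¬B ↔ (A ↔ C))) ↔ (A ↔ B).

0.670

¬B = 1 − 0.335 = 0.665
A ↔ C = 1 − |0.006 − 0.727| = 1 − 0.721 = 0.279
¬B ↔ (A ↔ C) = 1 − |0.665 − 0.279| = 1 − 0.386 = 0.614
¬(¬B ↔ (A ↔ C)) = 1 − 0.614 = 0.386
C → ¬(¬B ↔ (A ↔ C)) = min(1, 1 − 0.727 + 0.386) = min(1, 0.659) = 0.659
¬(C → ¬(¬B ↔ (A ↔ C))) = 1 − 0.659 = 0.341
A ↔ B = 1 − |0.006 − 0.335| = 1 − 0.329 = 0.671
¬(C → ¬(¬B ↔ (A ↔ C))) ↔ (A ↔ B) = 1 − |0.341 − 0.671| = 1 − 0.330 = 0.670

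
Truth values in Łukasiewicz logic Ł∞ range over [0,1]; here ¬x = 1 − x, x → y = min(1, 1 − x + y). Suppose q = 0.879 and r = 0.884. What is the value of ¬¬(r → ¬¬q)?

0.995

¬q = 1 − 0.879 = 0.121
¬¬q = 1 − 0.121 = 0.879
r → ¬¬q = min(1, 1 − 0.884 + 0.879) = min(1, 0.995) = 0.995
¬(r → ¬¬q) = 1 − 0.995 = 0.005
¬¬(r → ¬¬q) = 1 − 0.005 = 0.995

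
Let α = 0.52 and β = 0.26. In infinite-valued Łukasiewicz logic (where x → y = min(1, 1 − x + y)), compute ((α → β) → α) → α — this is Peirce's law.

0.74

α → β = min(1, 1 − 0.52 + 0.26) = min(1, 0.74) = 0.74
(α → β) → α = min(1, 1 − 0.74 + 0.52) = min(1, 0.78) = 0.78
((α → β) → α) → α = min(1, 1 − 0.78 + 0.52) = min(1, 0.74) = 0.74
(The value 0.74 < 1 shows this instance is not satisfied; not a Ł∞-tautology in general.)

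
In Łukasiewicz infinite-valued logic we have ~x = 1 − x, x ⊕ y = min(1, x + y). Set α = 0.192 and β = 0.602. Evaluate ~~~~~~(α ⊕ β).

0.794

α ⊕ β = min(1, 0.192 + 0.602) = min(1, 0.794) = 0.794
~(α ⊕ β) = 1 − 0.794 = 0.206
~~(α ⊕ β) = 1 − 0.206 = 0.794
~~~(α ⊕ β) = 1 − 0.794 = 0.206
~~~~(α ⊕ β) = 1 − 0.206 = 0.794
~~~~~(α ⊕ β) = 1 − 0.794 = 0.206
~~~~~~(α ⊕ β) = 1 − 0.206 = 0.794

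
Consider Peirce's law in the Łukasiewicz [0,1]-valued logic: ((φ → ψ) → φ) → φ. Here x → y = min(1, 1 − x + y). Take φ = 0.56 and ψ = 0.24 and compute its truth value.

0.68

φ → ψ = min(1, 1 − 0.56 + 0.24) = min(1, 0.68) = 0.68
(φ → ψ) → φ = min(1, 1 − 0.68 + 0.56) = min(1, 0.88) = 0.88
((φ → ψ) → φ) → φ = min(1, 1 − 0.88 + 0.56) = min(1, 0.68) = 0.68
(The value 0.68 < 1 shows this instance is not satisfied; not a Ł∞-tautology in general.)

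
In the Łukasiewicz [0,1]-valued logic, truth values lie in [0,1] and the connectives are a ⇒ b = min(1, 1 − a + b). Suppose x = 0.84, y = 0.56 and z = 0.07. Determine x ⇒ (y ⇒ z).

0.67

y ⇒ z = min(1, 1 − 0.56 + 0.07) = min(1, 0.51) = 0.51
x ⇒ (y ⇒ z) = min(1, 1 − 0.84 + 0.51) = min(1, 0.67) = 0.67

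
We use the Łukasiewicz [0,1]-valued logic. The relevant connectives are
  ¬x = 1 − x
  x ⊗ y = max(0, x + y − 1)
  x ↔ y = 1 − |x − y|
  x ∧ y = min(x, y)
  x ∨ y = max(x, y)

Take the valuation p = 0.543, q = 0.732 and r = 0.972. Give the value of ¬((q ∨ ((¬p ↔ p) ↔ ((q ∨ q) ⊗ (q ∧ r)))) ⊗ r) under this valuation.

0.296

¬p = 1 − 0.543 = 0.457
¬p ↔ p = 1 − |0.457 − 0.543| = 1 − 0.086 = 0.914
q ∨ q = max(0.732, 0.732) = 0.732
q ∧ r = min(0.732, 0.972) = 0.732
(q ∨ q) ⊗ (q ∧ r) = max(0, 0.732 + 0.732 − 1) = max(0, 0.464) = 0.464
(¬p ↔ p) ↔ ((q ∨ q) ⊗ (q ∧ r)) = 1 − |0.914 − 0.464| = 1 − 0.450 = 0.550
q ∨ ((¬p ↔ p) ↔ ((q ∨ q) ⊗ (q ∧ r))) = max(0.732, 0.550) = 0.732
(q ∨ ((¬p ↔ p) ↔ ((q ∨ q) ⊗ (q ∧ r)))) ⊗ r = max(0, 0.732 + 0.972 − 1) = max(0, 0.704) = 0.704
¬((q ∨ ((¬p ↔ p) ↔ ((q ∨ q) ⊗ (q ∧ r)))) ⊗ r) = 1 − 0.704 = 0.296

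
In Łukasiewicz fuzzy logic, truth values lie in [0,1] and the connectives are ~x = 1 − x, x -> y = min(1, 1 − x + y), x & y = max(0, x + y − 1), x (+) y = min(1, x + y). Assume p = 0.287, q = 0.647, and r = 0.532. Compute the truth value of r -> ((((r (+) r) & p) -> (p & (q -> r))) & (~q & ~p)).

0.468

r (+) r = min(1, 0.532 + 0.532) = min(1, 1.064) = 1.000
(r (+) r) & p = max(0, 1.000 + 0.287 − 1) = max(0, 0.287) = 0.287
q -> r = min(1, 1 − 0.647 + 0.532) = min(1, 0.885) = 0.885
p & (q -> r) = max(0, 0.287 + 0.885 − 1) = max(0, 0.172) = 0.172
((r (+) r) & p) -> (p & (q -> r)) = min(1, 1 − 0.287 + 0.172) = min(1, 0.885) = 0.885
~q = 1 − 0.647 = 0.353
~p = 1 − 0.287 = 0.713
~q & ~p = max(0, 0.353 + 0.713 − 1) = max(0, 0.066) = 0.066
(((r (+) r) & p) -> (p & (q -> r))) & (~q & ~p) = max(0, 0.885 + 0.066 − 1) = max(0, -0.049) = 0.000
r -> ((((r (+) r) & p) -> (p & (q -> r))) & (~q & ~p)) = min(1, 1 − 0.532 + 0.000) = min(1, 0.468) = 0.468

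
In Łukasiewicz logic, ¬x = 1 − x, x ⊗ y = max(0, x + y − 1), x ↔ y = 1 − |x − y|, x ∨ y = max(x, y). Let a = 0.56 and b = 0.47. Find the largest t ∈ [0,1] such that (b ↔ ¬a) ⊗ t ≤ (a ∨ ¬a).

0.59

¬a = 1 − 0.56 = 0.44
b ↔ ¬a = 1 − |0.47 − 0.44| = 1 − 0.03 = 0.97
So the left factor is b ↔ ¬a = 0.97.
a ∨ ¬a = max(0.56, 0.44) = 0.56
So the right-hand bound is a ∨ ¬a = 0.56.
The residuum of the Łukasiewicz t-norm gives the supremum: min(1, 1 − 0.97 + 0.56).
1 − 0.97 + 0.56 = 0.59, so t = min(1, 0.59) = 0.59.
Check: 0.97 ⊗ 0.59 = max(0, 0.56) = 0.56 ≤ 0.56.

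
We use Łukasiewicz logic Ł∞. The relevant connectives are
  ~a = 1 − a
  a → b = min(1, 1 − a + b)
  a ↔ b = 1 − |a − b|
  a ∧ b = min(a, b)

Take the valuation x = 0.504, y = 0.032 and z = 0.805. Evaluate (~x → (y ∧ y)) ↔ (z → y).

~x = 1 − 0.504 = 0.496
y ∧ y = min(0.032, 0.032) = 0.032
~x → (y ∧ y) = min(1, 1 − 0.496 + 0.032) = min(1, 0.536) = 0.536
z → y = min(1, 1 − 0.805 + 0.032) = min(1, 0.227) = 0.227
(~x → (y ∧ y)) ↔ (z → y) = 1 − |0.536 − 0.227| = 1 − 0.309 = 0.691

0.691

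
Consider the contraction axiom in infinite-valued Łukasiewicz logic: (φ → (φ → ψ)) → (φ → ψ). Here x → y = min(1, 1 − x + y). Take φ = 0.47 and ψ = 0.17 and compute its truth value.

0.70

φ → ψ = min(1, 1 − 0.47 + 0.17) = min(1, 0.70) = 0.70
φ → (φ → ψ) = min(1, 1 − 0.47 + 0.70) = min(1, 1.23) = 1.00
(φ → (φ → ψ)) → (φ → ψ) = min(1, 1 − 1.00 + 0.70) = min(1, 0.70) = 0.70
(The value 0.70 < 1 shows this instance is not satisfied; fails in Ł∞ (the t-norm is not idempotent).)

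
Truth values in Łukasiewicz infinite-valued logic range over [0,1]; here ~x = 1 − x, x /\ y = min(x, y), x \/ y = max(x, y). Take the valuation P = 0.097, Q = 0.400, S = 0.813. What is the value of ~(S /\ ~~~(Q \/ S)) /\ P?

Q \/ S = max(0.400, 0.813) = 0.813
~(Q \/ S) = 1 − 0.813 = 0.187
~~(Q \/ S) = 1 − 0.187 = 0.813
~~~(Q \/ S) = 1 − 0.813 = 0.187
S /\ ~~~(Q \/ S) = min(0.813, 0.187) = 0.187
~(S /\ ~~~(Q \/ S)) = 1 − 0.187 = 0.813
~(S /\ ~~~(Q \/ S)) /\ P = min(0.813, 0.097) = 0.097

0.097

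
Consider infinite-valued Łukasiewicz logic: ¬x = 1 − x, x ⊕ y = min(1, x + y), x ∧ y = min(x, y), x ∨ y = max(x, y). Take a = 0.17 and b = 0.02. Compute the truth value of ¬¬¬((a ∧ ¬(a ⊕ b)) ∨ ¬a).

a ⊕ b = min(1, 0.17 + 0.02) = min(1, 0.19) = 0.19
¬(a ⊕ b) = 1 − 0.19 = 0.81
a ∧ ¬(a ⊕ b) = min(0.17, 0.81) = 0.17
¬a = 1 − 0.17 = 0.83
(a ∧ ¬(a ⊕ b)) ∨ ¬a = max(0.17, 0.83) = 0.83
¬((a ∧ ¬(a ⊕ b)) ∨ ¬a) = 1 − 0.83 = 0.17
¬¬((a ∧ ¬(a ⊕ b)) ∨ ¬a) = 1 − 0.17 = 0.83
¬¬¬((a ∧ ¬(a ⊕ b)) ∨ ¬a) = 1 − 0.83 = 0.17

0.17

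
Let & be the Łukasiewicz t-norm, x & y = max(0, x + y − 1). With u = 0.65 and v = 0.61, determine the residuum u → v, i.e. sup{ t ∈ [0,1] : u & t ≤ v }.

0.96

The residuum of the Łukasiewicz t-norm gives the supremum: min(1, 1 − 0.65 + 0.61).
1 − 0.65 + 0.61 = 0.96, so t = min(1, 0.96) = 0.96.
Check: 0.65 & 0.96 = max(0, 0.61) = 0.61 ≤ 0.61.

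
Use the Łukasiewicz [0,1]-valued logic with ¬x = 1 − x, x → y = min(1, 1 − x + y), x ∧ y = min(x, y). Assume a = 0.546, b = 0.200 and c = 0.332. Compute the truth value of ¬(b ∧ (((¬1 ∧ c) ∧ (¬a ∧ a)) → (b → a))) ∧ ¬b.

0.800

¬1 = 1 − 1.000 = 0.000
¬1 ∧ c = min(0.000, 0.332) = 0.000
¬a = 1 − 0.546 = 0.454
¬a ∧ a = min(0.454, 0.546) = 0.454
(¬1 ∧ c) ∧ (¬a ∧ a) = min(0.000, 0.454) = 0.000
b → a = min(1, 1 − 0.200 + 0.546) = min(1, 1.346) = 1.000
((¬1 ∧ c) ∧ (¬a ∧ a)) → (b → a) = min(1, 1 − 0.000 + 1.000) = min(1, 2.000) = 1.000
b ∧ (((¬1 ∧ c) ∧ (¬a ∧ a)) → (b → a)) = min(0.200, 1.000) = 0.200
¬(b ∧ (((¬1 ∧ c) ∧ (¬a ∧ a)) → (b → a))) = 1 − 0.200 = 0.800
¬b = 1 − 0.200 = 0.800
¬(b ∧ (((¬1 ∧ c) ∧ (¬a ∧ a)) → (b → a))) ∧ ¬b = min(0.800, 0.800) = 0.800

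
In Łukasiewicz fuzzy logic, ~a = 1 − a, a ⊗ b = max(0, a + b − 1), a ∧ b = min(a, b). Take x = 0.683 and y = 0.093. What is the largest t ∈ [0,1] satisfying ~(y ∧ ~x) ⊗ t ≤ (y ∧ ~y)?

0.186

~x = 1 − 0.683 = 0.317
y ∧ ~x = min(0.093, 0.317) = 0.093
~(y ∧ ~x) = 1 − 0.093 = 0.907
So the left factor is ~(y ∧ ~x) = 0.907.
~y = 1 − 0.093 = 0.907
y ∧ ~y = min(0.093, 0.907) = 0.093
So the right-hand bound is y ∧ ~y = 0.093.
The residuum of the Łukasiewicz t-norm gives the supremum: min(1, 1 − 0.907 + 0.093).
1 − 0.907 + 0.093 = 0.186, so t = min(1, 0.186) = 0.186.
Check: 0.907 ⊗ 0.186 = max(0, 0.093) = 0.093 ≤ 0.093.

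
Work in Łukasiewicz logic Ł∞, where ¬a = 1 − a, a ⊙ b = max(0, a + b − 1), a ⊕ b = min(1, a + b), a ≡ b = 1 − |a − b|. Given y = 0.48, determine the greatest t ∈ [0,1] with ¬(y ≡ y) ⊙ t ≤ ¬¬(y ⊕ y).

y ≡ y = 1 − |0.48 − 0.48| = 1 − 0.00 = 1.00
¬(y ≡ y) = 1 − 1.00 = 0.00
So the left factor is ¬(y ≡ y) = 0.00.
y ⊕ y = min(1, 0.48 + 0.48) = min(1, 0.96) = 0.96
¬(y ⊕ y) = 1 − 0.96 = 0.04
¬¬(y ⊕ y) = 1 − 0.04 = 0.96
So the right-hand bound is ¬¬(y ⊕ y) = 0.96.
The residuum of the Łukasiewicz t-norm gives the supremum: min(1, 1 − 0.00 + 0.96).
1 − 0.00 + 0.96 = 1.96, so t = min(1, 1.96) = 1.00.
Check: 0.00 ⊙ 1.00 = max(0, 0.00) = 0.00 ≤ 0.96.

1.00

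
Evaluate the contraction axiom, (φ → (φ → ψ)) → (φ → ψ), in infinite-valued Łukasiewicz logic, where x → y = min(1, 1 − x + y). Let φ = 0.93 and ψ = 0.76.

0.93

φ → ψ = min(1, 1 − 0.93 + 0.76) = min(1, 0.83) = 0.83
φ → (φ → ψ) = min(1, 1 − 0.93 + 0.83) = min(1, 0.90) = 0.90
(φ → (φ → ψ)) → (φ → ψ) = min(1, 1 − 0.90 + 0.83) = min(1, 0.93) = 0.93
(The value 0.93 < 1 shows this instance is not satisfied; fails in Ł∞ (the t-norm is not idempotent).)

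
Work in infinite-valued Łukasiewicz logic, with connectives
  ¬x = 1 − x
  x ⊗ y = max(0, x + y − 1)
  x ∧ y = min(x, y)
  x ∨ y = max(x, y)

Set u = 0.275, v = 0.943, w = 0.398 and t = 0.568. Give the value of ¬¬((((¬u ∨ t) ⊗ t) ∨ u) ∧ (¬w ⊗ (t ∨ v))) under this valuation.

¬u = 1 − 0.275 = 0.725
¬u ∨ t = max(0.725, 0.568) = 0.725
(¬u ∨ t) ⊗ t = max(0, 0.725 + 0.568 − 1) = max(0, 0.293) = 0.293
((¬u ∨ t) ⊗ t) ∨ u = max(0.293, 0.275) = 0.293
¬w = 1 − 0.398 = 0.602
t ∨ v = max(0.568, 0.943) = 0.943
¬w ⊗ (t ∨ v) = max(0, 0.602 + 0.943 − 1) = max(0, 0.545) = 0.545
(((¬u ∨ t) ⊗ t) ∨ u) ∧ (¬w ⊗ (t ∨ v)) = min(0.293, 0.545) = 0.293
¬((((¬u ∨ t) ⊗ t) ∨ u) ∧ (¬w ⊗ (t ∨ v))) = 1 − 0.293 = 0.707
¬¬((((¬u ∨ t) ⊗ t) ∨ u) ∧ (¬w ⊗ (t ∨ v))) = 1 − 0.707 = 0.293

0.293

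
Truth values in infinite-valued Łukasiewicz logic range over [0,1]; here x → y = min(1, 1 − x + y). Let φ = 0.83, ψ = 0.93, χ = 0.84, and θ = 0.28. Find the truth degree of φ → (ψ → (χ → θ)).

χ → θ = min(1, 1 − 0.84 + 0.28) = min(1, 0.44) = 0.44
ψ → (χ → θ) = min(1, 1 − 0.93 + 0.44) = min(1, 0.51) = 0.51
φ → (ψ → (χ → θ)) = min(1, 1 − 0.83 + 0.51) = min(1, 0.68) = 0.68

0.68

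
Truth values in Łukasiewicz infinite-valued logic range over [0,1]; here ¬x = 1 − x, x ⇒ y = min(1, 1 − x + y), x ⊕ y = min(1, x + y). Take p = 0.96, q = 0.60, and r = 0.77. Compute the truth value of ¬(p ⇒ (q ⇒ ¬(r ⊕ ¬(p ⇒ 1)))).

0.33

p ⇒ 1 = min(1, 1 − 0.96 + 1.00) = min(1, 1.04) = 1.00
¬(p ⇒ 1) = 1 − 1.00 = 0.00
r ⊕ ¬(p ⇒ 1) = min(1, 0.77 + 0.00) = min(1, 0.77) = 0.77
¬(r ⊕ ¬(p ⇒ 1)) = 1 − 0.77 = 0.23
q ⇒ ¬(r ⊕ ¬(p ⇒ 1)) = min(1, 1 − 0.60 + 0.23) = min(1, 0.63) = 0.63
p ⇒ (q ⇒ ¬(r ⊕ ¬(p ⇒ 1))) = min(1, 1 − 0.96 + 0.63) = min(1, 0.67) = 0.67
¬(p ⇒ (q ⇒ ¬(r ⊕ ¬(p ⇒ 1)))) = 1 − 0.67 = 0.33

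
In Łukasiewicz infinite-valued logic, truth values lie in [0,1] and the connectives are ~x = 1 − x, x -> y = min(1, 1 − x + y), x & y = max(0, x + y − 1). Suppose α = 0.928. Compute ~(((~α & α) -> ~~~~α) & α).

~α = 1 − 0.928 = 0.072
~α & α = max(0, 0.072 + 0.928 − 1) = max(0, 0.000) = 0.000
~~α = 1 − 0.072 = 0.928
~~~α = 1 − 0.928 = 0.072
~~~~α = 1 − 0.072 = 0.928
(~α & α) -> ~~~~α = min(1, 1 − 0.000 + 0.928) = min(1, 1.928) = 1.000
((~α & α) -> ~~~~α) & α = max(0, 1.000 + 0.928 − 1) = max(0, 0.928) = 0.928
~(((~α & α) -> ~~~~α) & α) = 1 − 0.928 = 0.072

0.072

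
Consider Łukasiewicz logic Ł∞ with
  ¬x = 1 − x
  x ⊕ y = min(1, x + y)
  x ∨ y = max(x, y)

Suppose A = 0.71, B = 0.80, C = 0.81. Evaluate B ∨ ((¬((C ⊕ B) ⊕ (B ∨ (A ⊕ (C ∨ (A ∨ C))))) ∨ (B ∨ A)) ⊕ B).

C ⊕ B = min(1, 0.81 + 0.80) = min(1, 1.61) = 1.00
A ∨ C = max(0.71, 0.81) = 0.81
C ∨ (A ∨ C) = max(0.81, 0.81) = 0.81
A ⊕ (C ∨ (A ∨ C)) = min(1, 0.71 + 0.81) = min(1, 1.52) = 1.00
B ∨ (A ⊕ (C ∨ (A ∨ C))) = max(0.80, 1.00) = 1.00
(C ⊕ B) ⊕ (B ∨ (A ⊕ (C ∨ (A ∨ C)))) = min(1, 1.00 + 1.00) = min(1, 2.00) = 1.00
¬((C ⊕ B) ⊕ (B ∨ (A ⊕ (C ∨ (A ∨ C))))) = 1 − 1.00 = 0.00
B ∨ A = max(0.80, 0.71) = 0.80
¬((C ⊕ B) ⊕ (B ∨ (A ⊕ (C ∨ (A ∨ C))))) ∨ (B ∨ A) = max(0.00, 0.80) = 0.80
(¬((C ⊕ B) ⊕ (B ∨ (A ⊕ (C ∨ (A ∨ C))))) ∨ (B ∨ A)) ⊕ B = min(1, 0.80 + 0.80) = min(1, 1.60) = 1.00
B ∨ ((¬((C ⊕ B) ⊕ (B ∨ (A ⊕ (C ∨ (A ∨ C))))) ∨ (B ∨ A)) ⊕ B) = max(0.80, 1.00) = 1.00

1.00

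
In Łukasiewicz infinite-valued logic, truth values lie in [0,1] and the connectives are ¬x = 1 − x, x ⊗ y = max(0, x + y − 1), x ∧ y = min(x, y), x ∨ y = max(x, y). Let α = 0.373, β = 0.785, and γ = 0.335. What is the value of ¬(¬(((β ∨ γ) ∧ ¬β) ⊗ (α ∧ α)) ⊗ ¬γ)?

β ∨ γ = max(0.785, 0.335) = 0.785
¬β = 1 − 0.785 = 0.215
(β ∨ γ) ∧ ¬β = min(0.785, 0.215) = 0.215
α ∧ α = min(0.373, 0.373) = 0.373
((β ∨ γ) ∧ ¬β) ⊗ (α ∧ α) = max(0, 0.215 + 0.373 − 1) = max(0, -0.412) = 0.000
¬(((β ∨ γ) ∧ ¬β) ⊗ (α ∧ α)) = 1 − 0.000 = 1.000
¬γ = 1 − 0.335 = 0.665
¬(((β ∨ γ) ∧ ¬β) ⊗ (α ∧ α)) ⊗ ¬γ = max(0, 1.000 + 0.665 − 1) = max(0, 0.665) = 0.665
¬(¬(((β ∨ γ) ∧ ¬β) ⊗ (α ∧ α)) ⊗ ¬γ) = 1 − 0.665 = 0.335

0.335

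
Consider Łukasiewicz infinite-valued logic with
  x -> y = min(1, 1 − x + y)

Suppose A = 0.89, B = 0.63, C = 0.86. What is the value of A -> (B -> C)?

1.00

B -> C = min(1, 1 − 0.63 + 0.86) = min(1, 1.23) = 1.00
A -> (B -> C) = min(1, 1 − 0.89 + 1.00) = min(1, 1.11) = 1.00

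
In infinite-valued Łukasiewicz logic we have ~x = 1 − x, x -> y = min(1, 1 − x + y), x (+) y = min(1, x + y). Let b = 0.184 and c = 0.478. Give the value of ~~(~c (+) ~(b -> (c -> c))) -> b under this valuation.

~c = 1 − 0.478 = 0.522
c -> c = min(1, 1 − 0.478 + 0.478) = min(1, 1.000) = 1.000
b -> (c -> c) = min(1, 1 − 0.184 + 1.000) = min(1, 1.816) = 1.000
~(b -> (c -> c)) = 1 − 1.000 = 0.000
~c (+) ~(b -> (c -> c)) = min(1, 0.522 + 0.000) = min(1, 0.522) = 0.522
~(~c (+) ~(b -> (c -> c))) = 1 − 0.522 = 0.478
~~(~c (+) ~(b -> (c -> c))) = 1 − 0.478 = 0.522
~~(~c (+) ~(b -> (c -> c))) -> b = min(1, 1 − 0.522 + 0.184) = min(1, 0.662) = 0.662

0.662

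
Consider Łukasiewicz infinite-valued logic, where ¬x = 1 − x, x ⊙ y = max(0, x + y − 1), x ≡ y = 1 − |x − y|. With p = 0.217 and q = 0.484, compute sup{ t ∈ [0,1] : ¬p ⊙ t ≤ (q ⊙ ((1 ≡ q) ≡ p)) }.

0.434

¬p = 1 − 0.217 = 0.783
So the left factor is ¬p = 0.783.
1 ≡ q = 1 − |1.000 − 0.484| = 1 − 0.516 = 0.484
(1 ≡ q) ≡ p = 1 − |0.484 − 0.217| = 1 − 0.267 = 0.733
q ⊙ ((1 ≡ q) ≡ p) = max(0, 0.484 + 0.733 − 1) = max(0, 0.217) = 0.217
So the right-hand bound is q ⊙ ((1 ≡ q) ≡ p) = 0.217.
The residuum of the Łukasiewicz t-norm gives the supremum: min(1, 1 − 0.783 + 0.217).
1 − 0.783 + 0.217 = 0.434, so t = min(1, 0.434) = 0.434.
Check: 0.783 ⊙ 0.434 = max(0, 0.217) = 0.217 ≤ 0.217.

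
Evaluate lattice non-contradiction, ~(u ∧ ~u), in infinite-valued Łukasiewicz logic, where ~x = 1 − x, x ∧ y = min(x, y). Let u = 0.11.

~u = 1 − 0.11 = 0.89
u ∧ ~u = min(0.11, 0.89) = 0.11
~(u ∧ ~u) = 1 − 0.11 = 0.89
(The value 0.89 < 1 shows this instance is not satisfied; not a Ł∞-tautology — its value is 1 − min(a, 1−a).)

0.89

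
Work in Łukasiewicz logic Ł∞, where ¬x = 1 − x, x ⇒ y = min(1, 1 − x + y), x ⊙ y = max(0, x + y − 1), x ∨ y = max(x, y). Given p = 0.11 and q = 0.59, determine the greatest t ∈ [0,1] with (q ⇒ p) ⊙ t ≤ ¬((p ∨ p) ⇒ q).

0.48

q ⇒ p = min(1, 1 − 0.59 + 0.11) = min(1, 0.52) = 0.52
So the left factor is q ⇒ p = 0.52.
p ∨ p = max(0.11, 0.11) = 0.11
(p ∨ p) ⇒ q = min(1, 1 − 0.11 + 0.59) = min(1, 1.48) = 1.00
¬((p ∨ p) ⇒ q) = 1 − 1.00 = 0.00
So the right-hand bound is ¬((p ∨ p) ⇒ q) = 0.00.
The residuum of the Łukasiewicz t-norm gives the supremum: min(1, 1 − 0.52 + 0.00).
1 − 0.52 + 0.00 = 0.48, so t = min(1, 0.48) = 0.48.
Check: 0.52 ⊙ 0.48 = max(0, 0.00) = 0.00 ≤ 0.00.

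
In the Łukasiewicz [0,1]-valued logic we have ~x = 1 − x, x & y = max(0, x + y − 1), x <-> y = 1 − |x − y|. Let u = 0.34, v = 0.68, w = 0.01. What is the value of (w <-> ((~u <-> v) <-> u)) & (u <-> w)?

~u = 1 − 0.34 = 0.66
~u <-> v = 1 − |0.66 − 0.68| = 1 − 0.02 = 0.98
(~u <-> v) <-> u = 1 − |0.98 − 0.34| = 1 − 0.64 = 0.36
w <-> ((~u <-> v) <-> u) = 1 − |0.01 − 0.36| = 1 − 0.35 = 0.65
u <-> w = 1 − |0.34 − 0.01| = 1 − 0.33 = 0.67
(w <-> ((~u <-> v) <-> u)) & (u <-> w) = max(0, 0.65 + 0.67 − 1) = max(0, 0.32) = 0.32

0.32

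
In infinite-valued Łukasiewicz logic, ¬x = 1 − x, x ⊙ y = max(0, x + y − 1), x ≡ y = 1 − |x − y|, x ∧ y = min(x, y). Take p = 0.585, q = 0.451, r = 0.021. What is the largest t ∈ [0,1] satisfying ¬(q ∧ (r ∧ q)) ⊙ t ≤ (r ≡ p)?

0.457

r ∧ q = min(0.021, 0.451) = 0.021
q ∧ (r ∧ q) = min(0.451, 0.021) = 0.021
¬(q ∧ (r ∧ q)) = 1 − 0.021 = 0.979
So the left factor is ¬(q ∧ (r ∧ q)) = 0.979.
r ≡ p = 1 − |0.021 − 0.585| = 1 − 0.564 = 0.436
So the right-hand bound is r ≡ p = 0.436.
The residuum of the Łukasiewicz t-norm gives the supremum: min(1, 1 − 0.979 + 0.436).
1 − 0.979 + 0.436 = 0.457, so t = min(1, 0.457) = 0.457.
Check: 0.979 ⊙ 0.457 = max(0, 0.436) = 0.436 ≤ 0.436.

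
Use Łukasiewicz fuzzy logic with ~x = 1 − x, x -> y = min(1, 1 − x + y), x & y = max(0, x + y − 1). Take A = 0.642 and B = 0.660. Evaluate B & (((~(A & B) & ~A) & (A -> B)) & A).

A & B = max(0, 0.642 + 0.660 − 1) = max(0, 0.302) = 0.302
~(A & B) = 1 − 0.302 = 0.698
~A = 1 − 0.642 = 0.358
~(A & B) & ~A = max(0, 0.698 + 0.358 − 1) = max(0, 0.056) = 0.056
A -> B = min(1, 1 − 0.642 + 0.660) = min(1, 1.018) = 1.000
(~(A & B) & ~A) & (A -> B) = max(0, 0.056 + 1.000 − 1) = max(0, 0.056) = 0.056
((~(A & B) & ~A) & (A -> B)) & A = max(0, 0.056 + 0.642 − 1) = max(0, -0.302) = 0.000
B & (((~(A & B) & ~A) & (A -> B)) & A) = max(0, 0.660 + 0.000 − 1) = max(0, -0.340) = 0.000

0.000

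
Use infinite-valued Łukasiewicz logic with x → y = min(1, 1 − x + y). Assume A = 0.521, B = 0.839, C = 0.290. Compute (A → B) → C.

A → B = min(1, 1 − 0.521 + 0.839) = min(1, 1.318) = 1.000
(A → B) → C = min(1, 1 − 1.000 + 0.290) = min(1, 0.290) = 0.290

0.290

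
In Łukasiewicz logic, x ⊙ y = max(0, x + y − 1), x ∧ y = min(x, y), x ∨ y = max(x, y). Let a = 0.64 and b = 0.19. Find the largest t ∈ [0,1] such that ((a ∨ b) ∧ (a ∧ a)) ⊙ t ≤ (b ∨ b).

a ∨ b = max(0.64, 0.19) = 0.64
a ∧ a = min(0.64, 0.64) = 0.64
(a ∨ b) ∧ (a ∧ a) = min(0.64, 0.64) = 0.64
So the left factor is (a ∨ b) ∧ (a ∧ a) = 0.64.
b ∨ b = max(0.19, 0.19) = 0.19
So the right-hand bound is b ∨ b = 0.19.
The residuum of the Łukasiewicz t-norm gives the supremum: min(1, 1 − 0.64 + 0.19).
1 − 0.64 + 0.19 = 0.55, so t = min(1, 0.55) = 0.55.
Check: 0.64 ⊙ 0.55 = max(0, 0.19) = 0.19 ≤ 0.19.

0.55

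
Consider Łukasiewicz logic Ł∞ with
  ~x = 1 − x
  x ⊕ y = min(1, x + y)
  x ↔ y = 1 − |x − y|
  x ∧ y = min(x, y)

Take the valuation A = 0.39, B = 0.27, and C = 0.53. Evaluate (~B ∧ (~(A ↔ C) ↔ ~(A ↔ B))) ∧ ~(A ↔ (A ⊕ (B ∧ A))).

~B = 1 − 0.27 = 0.73
A ↔ C = 1 − |0.39 − 0.53| = 1 − 0.14 = 0.86
~(A ↔ C) = 1 − 0.86 = 0.14
A ↔ B = 1 − |0.39 − 0.27| = 1 − 0.12 = 0.88
~(A ↔ B) = 1 − 0.88 = 0.12
~(A ↔ C) ↔ ~(A ↔ B) = 1 − |0.14 − 0.12| = 1 − 0.02 = 0.98
~B ∧ (~(A ↔ C) ↔ ~(A ↔ B)) = min(0.73, 0.98) = 0.73
B ∧ A = min(0.27, 0.39) = 0.27
A ⊕ (B ∧ A) = min(1, 0.39 + 0.27) = min(1, 0.66) = 0.66
A ↔ (A ⊕ (B ∧ A)) = 1 − |0.39 − 0.66| = 1 − 0.27 = 0.73
~(A ↔ (A ⊕ (B ∧ A))) = 1 − 0.73 = 0.27
(~B ∧ (~(A ↔ C) ↔ ~(A ↔ B))) ∧ ~(A ↔ (A ⊕ (B ∧ A))) = min(0.73, 0.27) = 0.27

0.27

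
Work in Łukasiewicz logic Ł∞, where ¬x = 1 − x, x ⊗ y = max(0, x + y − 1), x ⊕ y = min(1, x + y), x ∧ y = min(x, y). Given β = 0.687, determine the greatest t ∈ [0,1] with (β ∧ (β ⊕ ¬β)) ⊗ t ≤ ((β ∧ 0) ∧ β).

¬β = 1 − 0.687 = 0.313
β ⊕ ¬β = min(1, 0.687 + 0.313) = min(1, 1.000) = 1.000
β ∧ (β ⊕ ¬β) = min(0.687, 1.000) = 0.687
So the left factor is β ∧ (β ⊕ ¬β) = 0.687.
β ∧ 0 = min(0.687, 0.000) = 0.000
(β ∧ 0) ∧ β = min(0.000, 0.687) = 0.000
So the right-hand bound is (β ∧ 0) ∧ β = 0.000.
The residuum of the Łukasiewicz t-norm gives the supremum: min(1, 1 − 0.687 + 0.000).
1 − 0.687 + 0.000 = 0.313, so t = min(1, 0.313) = 0.313.
Check: 0.687 ⊗ 0.313 = max(0, 0.000) = 0.000 ≤ 0.000.

0.313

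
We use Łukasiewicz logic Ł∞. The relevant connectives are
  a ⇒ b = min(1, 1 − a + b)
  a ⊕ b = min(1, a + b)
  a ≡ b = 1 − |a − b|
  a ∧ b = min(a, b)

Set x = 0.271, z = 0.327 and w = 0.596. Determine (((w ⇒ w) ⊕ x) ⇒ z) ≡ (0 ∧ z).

w ⇒ w = min(1, 1 − 0.596 + 0.596) = min(1, 1.000) = 1.000
(w ⇒ w) ⊕ x = min(1, 1.000 + 0.271) = min(1, 1.271) = 1.000
((w ⇒ w) ⊕ x) ⇒ z = min(1, 1 − 1.000 + 0.327) = min(1, 0.327) = 0.327
0 ∧ z = min(0.000, 0.327) = 0.000
(((w ⇒ w) ⊕ x) ⇒ z) ≡ (0 ∧ z) = 1 − |0.327 − 0.000| = 1 − 0.327 = 0.673

0.673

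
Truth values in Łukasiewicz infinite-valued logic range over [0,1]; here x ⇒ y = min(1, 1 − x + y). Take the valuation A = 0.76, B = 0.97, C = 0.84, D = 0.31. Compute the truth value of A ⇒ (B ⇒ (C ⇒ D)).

C ⇒ D = min(1, 1 − 0.84 + 0.31) = min(1, 0.47) = 0.47
B ⇒ (C ⇒ D) = min(1, 1 − 0.97 + 0.47) = min(1, 0.50) = 0.50
A ⇒ (B ⇒ (C ⇒ D)) = min(1, 1 − 0.76 + 0.50) = min(1, 0.74) = 0.74

0.74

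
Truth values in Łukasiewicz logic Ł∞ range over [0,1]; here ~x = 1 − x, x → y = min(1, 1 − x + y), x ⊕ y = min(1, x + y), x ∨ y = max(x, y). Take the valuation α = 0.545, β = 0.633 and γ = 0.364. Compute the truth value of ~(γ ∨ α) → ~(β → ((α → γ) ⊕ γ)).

γ ∨ α = max(0.364, 0.545) = 0.545
~(γ ∨ α) = 1 − 0.545 = 0.455
α → γ = min(1, 1 − 0.545 + 0.364) = min(1, 0.819) = 0.819
(α → γ) ⊕ γ = min(1, 0.819 + 0.364) = min(1, 1.183) = 1.000
β → ((α → γ) ⊕ γ) = min(1, 1 − 0.633 + 1.000) = min(1, 1.367) = 1.000
~(β → ((α → γ) ⊕ γ)) = 1 − 1.000 = 0.000
~(γ ∨ α) → ~(β → ((α → γ) ⊕ γ)) = min(1, 1 − 0.455 + 0.000) = min(1, 0.545) = 0.545

0.545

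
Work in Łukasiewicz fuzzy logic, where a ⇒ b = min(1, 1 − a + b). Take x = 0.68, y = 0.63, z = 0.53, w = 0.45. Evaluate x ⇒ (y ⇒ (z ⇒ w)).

z ⇒ w = min(1, 1 − 0.53 + 0.45) = min(1, 0.92) = 0.92
y ⇒ (z ⇒ w) = min(1, 1 − 0.63 + 0.92) = min(1, 1.29) = 1.00
x ⇒ (y ⇒ (z ⇒ w)) = min(1, 1 − 0.68 + 1.00) = min(1, 1.32) = 1.00

1.00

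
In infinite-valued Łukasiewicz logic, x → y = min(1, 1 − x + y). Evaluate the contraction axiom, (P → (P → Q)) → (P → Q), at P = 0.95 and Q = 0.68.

0.95

P → Q = min(1, 1 − 0.95 + 0.68) = min(1, 0.73) = 0.73
P → (P → Q) = min(1, 1 − 0.95 + 0.73) = min(1, 0.78) = 0.78
(P → (P → Q)) → (P → Q) = min(1, 1 − 0.78 + 0.73) = min(1, 0.95) = 0.95
(The value 0.95 < 1 shows this instance is not satisfied; fails in Ł∞ (the t-norm is not idempotent).)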